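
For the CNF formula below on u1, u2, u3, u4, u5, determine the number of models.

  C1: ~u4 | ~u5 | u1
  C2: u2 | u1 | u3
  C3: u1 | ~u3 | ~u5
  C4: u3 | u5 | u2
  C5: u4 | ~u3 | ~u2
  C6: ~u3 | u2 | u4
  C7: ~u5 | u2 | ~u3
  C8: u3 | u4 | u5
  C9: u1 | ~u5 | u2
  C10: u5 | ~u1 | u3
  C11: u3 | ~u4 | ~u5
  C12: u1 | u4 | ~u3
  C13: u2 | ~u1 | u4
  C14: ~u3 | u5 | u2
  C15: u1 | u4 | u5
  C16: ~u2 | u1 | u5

4

There are 2^5 = 32 truth assignments over (u1, u2, u3, u4, u5).
Split on u3. With u3 = 1, the clauses containing u3 are satisfied and ~u3 drops from the rest; 2 of the 2^4 = 16 assignments to the other variables satisfy what remains.
With u3 = 0, by the same count on the reduced clause set, 2 assignments work.
(One model: u1=F, u2=T, u3=F, u4=F, u5=T.)
Total: 2 + 2 = 4.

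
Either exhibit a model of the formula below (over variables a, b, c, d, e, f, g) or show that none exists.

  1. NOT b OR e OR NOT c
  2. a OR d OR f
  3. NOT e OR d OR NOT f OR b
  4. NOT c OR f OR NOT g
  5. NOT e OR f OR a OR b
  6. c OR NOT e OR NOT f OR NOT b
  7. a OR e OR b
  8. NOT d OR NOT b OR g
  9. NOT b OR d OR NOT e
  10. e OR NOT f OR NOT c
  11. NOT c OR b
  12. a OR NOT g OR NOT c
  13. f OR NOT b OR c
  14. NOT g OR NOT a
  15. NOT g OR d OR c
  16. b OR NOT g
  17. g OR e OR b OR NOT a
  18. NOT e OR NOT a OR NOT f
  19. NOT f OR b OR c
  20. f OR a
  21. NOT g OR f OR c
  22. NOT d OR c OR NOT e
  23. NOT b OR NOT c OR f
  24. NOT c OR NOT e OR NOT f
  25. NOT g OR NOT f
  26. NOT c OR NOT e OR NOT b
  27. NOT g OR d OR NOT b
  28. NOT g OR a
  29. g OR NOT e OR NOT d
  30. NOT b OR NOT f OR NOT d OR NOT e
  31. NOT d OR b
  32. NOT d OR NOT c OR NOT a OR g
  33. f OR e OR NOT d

Case c = false:
Case f = false:
(NOT b) alone gives b = false.
(NOT g) alone gives g = false.
(a) alone gives a = true.
(e) alone gives e = true.
(NOT d) alone gives d = false.
All clauses are satisfied.

a=true,  b=false,  c=false,  d=false,  e=true,  f=false,  g=false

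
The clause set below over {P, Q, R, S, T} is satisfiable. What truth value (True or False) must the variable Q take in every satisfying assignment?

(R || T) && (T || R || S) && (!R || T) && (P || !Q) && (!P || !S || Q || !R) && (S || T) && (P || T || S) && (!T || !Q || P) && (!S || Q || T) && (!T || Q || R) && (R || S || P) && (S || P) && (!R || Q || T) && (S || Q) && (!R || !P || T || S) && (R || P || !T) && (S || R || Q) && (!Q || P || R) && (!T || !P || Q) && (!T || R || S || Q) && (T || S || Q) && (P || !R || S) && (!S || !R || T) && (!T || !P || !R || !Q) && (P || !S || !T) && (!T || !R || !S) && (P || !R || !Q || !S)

True

Suppose Q = false.
The clause (S) is unit, so S = true.
The clause (T) is unit, so T = true.
The clause (R) is unit, so R = true.
That conflicts with the unit clause (!R).
So every satisfying assignment has Q = True.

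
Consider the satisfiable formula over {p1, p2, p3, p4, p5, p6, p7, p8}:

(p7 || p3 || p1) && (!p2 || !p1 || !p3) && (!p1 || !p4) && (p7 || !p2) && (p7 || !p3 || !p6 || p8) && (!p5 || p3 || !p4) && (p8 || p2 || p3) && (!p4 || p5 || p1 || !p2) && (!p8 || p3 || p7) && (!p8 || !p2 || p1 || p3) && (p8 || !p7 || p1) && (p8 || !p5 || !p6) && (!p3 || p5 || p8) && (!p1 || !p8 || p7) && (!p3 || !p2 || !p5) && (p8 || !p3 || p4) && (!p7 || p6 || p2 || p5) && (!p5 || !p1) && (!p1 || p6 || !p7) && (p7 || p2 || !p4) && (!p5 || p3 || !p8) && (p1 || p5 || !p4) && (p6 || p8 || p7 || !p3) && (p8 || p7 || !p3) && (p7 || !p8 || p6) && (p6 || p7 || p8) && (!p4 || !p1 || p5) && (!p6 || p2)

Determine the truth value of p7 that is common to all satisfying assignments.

True

Suppose p7 = false.
(!p2) alone gives p2 = false.
(!p4) alone gives p4 = false.
(!p6) alone gives p6 = false.
(!p8) alone gives p8 = false.
That conflicts with the unit clause (p8).
So every satisfying assignment has p7 = True.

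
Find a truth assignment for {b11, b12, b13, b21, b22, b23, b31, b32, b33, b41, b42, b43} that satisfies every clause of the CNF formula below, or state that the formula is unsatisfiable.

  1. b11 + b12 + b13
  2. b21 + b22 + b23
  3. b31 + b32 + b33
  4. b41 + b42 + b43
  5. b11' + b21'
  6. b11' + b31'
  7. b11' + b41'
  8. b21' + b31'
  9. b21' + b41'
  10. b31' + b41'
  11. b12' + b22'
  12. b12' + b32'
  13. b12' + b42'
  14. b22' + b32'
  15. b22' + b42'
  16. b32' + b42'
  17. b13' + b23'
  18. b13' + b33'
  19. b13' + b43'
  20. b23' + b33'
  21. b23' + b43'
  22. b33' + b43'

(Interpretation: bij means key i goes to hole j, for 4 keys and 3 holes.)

Suppose b11 = 0.
Suppose b12 = 1.
Unit clause (b22') forces b22 = 0.
Unit clause (b32') forces b32 = 0.
Unit clause (b42') forces b42 = 0.
Suppose b21 = 1.
Unit clause (b31') forces b31 = 0.
Unit clause (b33) forces b33 = 1.
Unit clause (b41') forces b41 = 0.
Unit clause (b43) forces b43 = 1.
That conflicts with the unit clause (b43').
Backtrack on b21: now try b21 = 0.
Unit clause (b23) forces b23 = 1.
Unit clause (b13') forces b13 = 0.
Unit clause (b33') forces b33 = 0.
Unit clause (b31) forces b31 = 1.
Unit clause (b41') forces b41 = 0.
Unit clause (b43) forces b43 = 1.
That conflicts with the unit clause (b43').
Either choice for b21 ends in contradiction.
Backtrack on b12: now try b12 = 0.
Unit clause (b13) forces b13 = 1.
Unit clause (b23') forces b23 = 0.
Unit clause (b33') forces b33 = 0.
Unit clause (b43') forces b43 = 0.
Suppose b21 = 1.
Unit clause (b31') forces b31 = 0.
Unit clause (b32) forces b32 = 1.
Unit clause (b41') forces b41 = 0.
Unit clause (b42) forces b42 = 1.
That conflicts with the unit clause (b42').
Backtrack on b21: now try b21 = 0.
Unit clause (b22) forces b22 = 1.
Unit clause (b32') forces b32 = 0.
Unit clause (b31) forces b31 = 1.
Unit clause (b41') forces b41 = 0.
Unit clause (b42) forces b42 = 1.
That conflicts with the unit clause (b42').
Either choice for b21 ends in contradiction.
Either choice for b12 ends in contradiction.
Backtrack on b11: now try b11 = 1.
Unit clause (b21') forces b21 = 0.
Unit clause (b31') forces b31 = 0.
Unit clause (b41') forces b41 = 0.
Suppose b22 = 1.
Unit clause (b12') forces b12 = 0.
Unit clause (b32') forces b32 = 0.
Unit clause (b33) forces b33 = 1.
Unit clause (b42') forces b42 = 0.
Unit clause (b43) forces b43 = 1.
That conflicts with the unit clause (b43').
Backtrack on b22: now try b22 = 0.
Unit clause (b23) forces b23 = 1.
Unit clause (b13') forces b13 = 0.
Unit clause (b33') forces b33 = 0.
Unit clause (b32) forces b32 = 1.
Unit clause (b12') forces b12 = 0.
Unit clause (b42') forces b42 = 0.
Unit clause (b43) forces b43 = 1.
That conflicts with the unit clause (b43').
Either choice for b22 ends in contradiction.
Either choice for b11 ends in contradiction.

UNSATISFIABLE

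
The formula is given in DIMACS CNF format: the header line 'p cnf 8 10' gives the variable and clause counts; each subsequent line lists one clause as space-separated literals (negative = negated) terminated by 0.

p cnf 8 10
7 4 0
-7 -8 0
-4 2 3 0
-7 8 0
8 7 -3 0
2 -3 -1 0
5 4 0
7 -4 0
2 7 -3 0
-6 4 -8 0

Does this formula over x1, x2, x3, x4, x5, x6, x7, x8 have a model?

Suppose x7 = True.
Unit clause (¬x8) forces x8 = False.
Now (x8) is unsatisfied and unit — conflict.
Undo x7 and try x7 = False.
Unit clause (x4) forces x4 = True.
Now (¬x4) is unsatisfied and unit — conflict.
Both values of x7 lead to a conflict.
No assignment satisfies every clause.

Unsatisfiable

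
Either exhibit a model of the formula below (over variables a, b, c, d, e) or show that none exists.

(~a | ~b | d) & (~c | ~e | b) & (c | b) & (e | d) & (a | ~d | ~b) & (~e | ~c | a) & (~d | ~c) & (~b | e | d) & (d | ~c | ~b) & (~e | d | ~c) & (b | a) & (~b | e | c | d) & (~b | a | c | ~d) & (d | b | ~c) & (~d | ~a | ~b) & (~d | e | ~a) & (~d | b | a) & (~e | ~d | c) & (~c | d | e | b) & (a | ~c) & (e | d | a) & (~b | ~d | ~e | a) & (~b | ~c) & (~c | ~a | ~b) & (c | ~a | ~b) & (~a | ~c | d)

a ↦ 0; b ↦ 1; c ↦ 0; d ↦ 0; e ↦ 1

Branch on c: set c = 0.
From the singleton clause (b), b = 1.
From the singleton clause (~a), a = 0.
From the singleton clause (~d), d = 0.
From the singleton clause (e), e = 1.
This assignment satisfies each clause.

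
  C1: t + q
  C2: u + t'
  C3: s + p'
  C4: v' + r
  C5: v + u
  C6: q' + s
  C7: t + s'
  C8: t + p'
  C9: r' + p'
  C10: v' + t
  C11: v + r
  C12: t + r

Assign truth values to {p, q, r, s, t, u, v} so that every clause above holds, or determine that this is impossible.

Case t = 1:
The clause (u) is unit, so u = 1.
Case s = 1:
Case v = 0:
The clause (r) is unit, so r = 1.
The clause (p') is unit, so p = 0.
No clause remains; q is free.

p ↦ 0; q ↦ 1; r ↦ 1; s ↦ 1; t ↦ 1; u ↦ 1; v ↦ 0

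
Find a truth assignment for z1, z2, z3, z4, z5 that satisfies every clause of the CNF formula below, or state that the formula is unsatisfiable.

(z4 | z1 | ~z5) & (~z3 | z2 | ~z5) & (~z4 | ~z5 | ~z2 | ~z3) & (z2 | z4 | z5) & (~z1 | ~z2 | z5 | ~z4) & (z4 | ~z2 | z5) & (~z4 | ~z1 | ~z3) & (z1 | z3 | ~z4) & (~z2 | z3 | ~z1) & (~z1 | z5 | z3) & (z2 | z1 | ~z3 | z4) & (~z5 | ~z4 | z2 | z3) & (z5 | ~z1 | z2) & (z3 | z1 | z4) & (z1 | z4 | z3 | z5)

z1=0, z2=1, z3=1, z4=1, z5=0

Try z4 = 1.
Try z1 = 0.
From the singleton clause (z3), z3 = 1.
Try z2 = 1.
From the singleton clause (~z5), z5 = 0.
All clauses are satisfied.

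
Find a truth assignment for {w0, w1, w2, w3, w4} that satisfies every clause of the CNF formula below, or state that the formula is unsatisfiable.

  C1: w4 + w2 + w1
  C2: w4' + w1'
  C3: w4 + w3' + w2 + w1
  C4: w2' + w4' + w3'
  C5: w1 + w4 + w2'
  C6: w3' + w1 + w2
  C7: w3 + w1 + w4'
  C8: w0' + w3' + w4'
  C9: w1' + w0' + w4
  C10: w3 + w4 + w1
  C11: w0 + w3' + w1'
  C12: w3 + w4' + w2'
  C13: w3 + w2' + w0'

Suppose w4 = 0.
Suppose w2 = 0.
Unit clause (w1) forces w1 = 1.
Unit clause (w0') forces w0 = 0.
Unit clause (w3') forces w3 = 0.
This assignment satisfies each clause.

w0=0,  w1=1,  w2=0,  w3=0,  w4=0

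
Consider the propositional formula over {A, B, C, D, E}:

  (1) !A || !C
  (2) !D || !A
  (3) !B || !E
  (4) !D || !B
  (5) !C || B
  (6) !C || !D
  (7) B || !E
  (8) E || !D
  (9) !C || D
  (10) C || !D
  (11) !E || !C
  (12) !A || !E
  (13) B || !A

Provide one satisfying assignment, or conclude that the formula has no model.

A=false,  B=true,  C=false,  D=false,  E=false

Case A = false:
Case B = true:
Unit clause (!E) forces E = false.
Unit clause (!D) forces D = false.
Unit clause (!C) forces C = false.
All clauses are satisfied.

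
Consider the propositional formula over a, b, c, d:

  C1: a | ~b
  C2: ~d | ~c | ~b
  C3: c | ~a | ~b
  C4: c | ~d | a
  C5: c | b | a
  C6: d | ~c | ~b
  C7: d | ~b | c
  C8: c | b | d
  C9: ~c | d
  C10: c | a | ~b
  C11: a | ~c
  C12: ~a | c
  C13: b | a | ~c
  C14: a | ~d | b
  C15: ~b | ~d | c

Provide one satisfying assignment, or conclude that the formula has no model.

Suppose a = 1.
The clause (c) is unit, so c = 1.
The clause (d) is unit, so d = 1.
The clause (~b) is unit, so b = 0.
All clauses are satisfied.

a: 1,  b: 0,  c: 1,  d: 1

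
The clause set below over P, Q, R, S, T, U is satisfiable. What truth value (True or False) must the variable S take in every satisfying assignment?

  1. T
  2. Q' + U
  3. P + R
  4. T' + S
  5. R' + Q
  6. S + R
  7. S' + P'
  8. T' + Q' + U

Suppose S = 0.
Unit clause (T) forces T = 1.
That conflicts with the unit clause (T').
So every satisfying assignment has S = True.

True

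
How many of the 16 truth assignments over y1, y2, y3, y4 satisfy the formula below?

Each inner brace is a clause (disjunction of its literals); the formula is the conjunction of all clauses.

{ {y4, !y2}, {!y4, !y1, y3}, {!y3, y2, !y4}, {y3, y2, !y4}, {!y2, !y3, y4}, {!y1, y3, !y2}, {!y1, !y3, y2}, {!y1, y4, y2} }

There are 2^4 = 16 truth assignments over (y1, y2, y3, y4).
Split on y3. With y3 = true, the clauses containing y3 are satisfied and !y3 drops from the rest; 3 of the 2^3 = 8 assignments to the other variables satisfy what remains.
With y3 = false, by the same count on the reduced clause set, 2 assignments work.
Total: 3 + 2 = 5.

5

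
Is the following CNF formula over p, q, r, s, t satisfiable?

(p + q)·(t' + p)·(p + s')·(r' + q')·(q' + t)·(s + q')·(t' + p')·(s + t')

Suppose p = 1.
Unit clause (t') forces t = 0.
Unit clause (q') forces q = 0.
Every clause is now satisfied; r, s are unconstrained.
A satisfying assignment: p: 1, q: 0, r: 0, s: 1, t: 0.

Yes, satisfiable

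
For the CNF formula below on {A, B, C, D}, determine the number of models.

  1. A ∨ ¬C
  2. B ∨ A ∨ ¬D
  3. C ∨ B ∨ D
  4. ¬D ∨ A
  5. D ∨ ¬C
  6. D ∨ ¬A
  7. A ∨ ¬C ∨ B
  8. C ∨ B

There are 2^4 = 16 truth assignments over (A, B, C, D).
Check each against the 8 clauses (columns in the order A, B, C, D):
  F F F F  ✗ fails (C ∨ B ∨ D)
  F F F T  ✗ fails (B ∨ A ∨ ¬D)
  F F T F  ✗ fails (A ∨ ¬C)
  F F T T  ✗ fails (A ∨ ¬C)
  F T F F  ✓ satisfies all
  F T F T  ✗ fails (¬D ∨ A)
  F T T F  ✗ fails (A ∨ ¬C)
  F T T T  ✗ fails (A ∨ ¬C)
  T F F F  ✗ fails (C ∨ B ∨ D)
  T F F T  ✗ fails (C ∨ B)
  T F T F  ✗ fails (D ∨ ¬C)
  T F T T  ✓ satisfies all
  T T F F  ✗ fails (D ∨ ¬A)
  T T F T  ✓ satisfies all
  T T T F  ✗ fails (D ∨ ¬C)
  T T T T  ✓ satisfies all
4 of the 16 rows are models.

4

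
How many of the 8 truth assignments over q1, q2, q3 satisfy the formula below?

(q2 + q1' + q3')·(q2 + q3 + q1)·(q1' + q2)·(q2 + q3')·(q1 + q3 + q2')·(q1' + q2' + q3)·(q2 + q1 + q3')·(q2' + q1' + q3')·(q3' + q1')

1

There are 2^3 = 8 truth assignments over (q1, q2, q3).
Check each against the 9 clauses (columns in the order q1, q2, q3):
  F F F  ✗ fails (q2 + q3 + q1)
  F F T  ✗ fails (q2 + q3')
  F T F  ✗ fails (q1 + q3 + q2')
  F T T  ✓ satisfies all
  T F F  ✗ fails (q1' + q2)
  T F T  ✗ fails (q2 + q1' + q3')
  T T F  ✗ fails (q1' + q2' + q3)
  T T T  ✗ fails (q2' + q1' + q3')
1 of the 8 rows is a model.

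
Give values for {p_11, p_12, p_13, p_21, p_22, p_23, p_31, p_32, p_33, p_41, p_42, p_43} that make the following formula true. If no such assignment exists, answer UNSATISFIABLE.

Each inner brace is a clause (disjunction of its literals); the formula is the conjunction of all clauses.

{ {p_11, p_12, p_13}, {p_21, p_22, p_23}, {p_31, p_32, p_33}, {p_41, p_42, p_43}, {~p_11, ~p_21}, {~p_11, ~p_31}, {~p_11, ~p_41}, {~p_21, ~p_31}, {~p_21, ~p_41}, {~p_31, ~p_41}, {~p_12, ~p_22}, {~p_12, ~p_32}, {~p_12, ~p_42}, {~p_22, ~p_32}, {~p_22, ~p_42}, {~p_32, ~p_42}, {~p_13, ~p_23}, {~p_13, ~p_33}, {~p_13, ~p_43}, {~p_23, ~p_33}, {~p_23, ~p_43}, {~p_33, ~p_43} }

Branch on p_11: set p_11 = 0.
Branch on p_12: set p_12 = 1.
(~p_22) alone gives p_22 = 0.
(~p_32) alone gives p_32 = 0.
(~p_42) alone gives p_42 = 0.
Branch on p_21: set p_21 = 1.
(~p_31) alone gives p_31 = 0.
(p_33) alone gives p_33 = 1.
(~p_41) alone gives p_41 = 0.
(p_43) alone gives p_43 = 1.
That conflicts with the unit clause (~p_43).
Undo p_21 and try p_21 = 0.
(p_23) alone gives p_23 = 1.
(~p_13) alone gives p_13 = 0.
(~p_33) alone gives p_33 = 0.
(p_31) alone gives p_31 = 1.
(~p_41) alone gives p_41 = 0.
(p_43) alone gives p_43 = 1.
That conflicts with the unit clause (~p_43).
Both values of p_21 lead to a conflict.
Undo p_12 and try p_12 = 0.
(p_13) alone gives p_13 = 1.
(~p_23) alone gives p_23 = 0.
(~p_33) alone gives p_33 = 0.
(~p_43) alone gives p_43 = 0.
Branch on p_21: set p_21 = 1.
(~p_31) alone gives p_31 = 0.
(p_32) alone gives p_32 = 1.
(~p_41) alone gives p_41 = 0.
(p_42) alone gives p_42 = 1.
That conflicts with the unit clause (~p_42).
Undo p_21 and try p_21 = 0.
(p_22) alone gives p_22 = 1.
(~p_32) alone gives p_32 = 0.
(p_31) alone gives p_31 = 1.
(~p_41) alone gives p_41 = 0.
(p_42) alone gives p_42 = 1.
That conflicts with the unit clause (~p_42).
Both values of p_21 lead to a conflict.
Both values of p_12 lead to a conflict.
Undo p_11 and try p_11 = 1.
(~p_21) alone gives p_21 = 0.
(~p_31) alone gives p_31 = 0.
(~p_41) alone gives p_41 = 0.
Branch on p_22: set p_22 = 1.
(~p_12) alone gives p_12 = 0.
(~p_32) alone gives p_32 = 0.
(p_33) alone gives p_33 = 1.
(~p_42) alone gives p_42 = 0.
(p_43) alone gives p_43 = 1.
That conflicts with the unit clause (~p_43).
Undo p_22 and try p_22 = 0.
(p_23) alone gives p_23 = 1.
(~p_13) alone gives p_13 = 0.
(~p_33) alone gives p_33 = 0.
(p_32) alone gives p_32 = 1.
(~p_12) alone gives p_12 = 0.
(~p_42) alone gives p_42 = 0.
(p_43) alone gives p_43 = 1.
That conflicts with the unit clause (~p_43).
Both values of p_22 lead to a conflict.
Both values of p_11 lead to a conflict.

UNSATISFIABLE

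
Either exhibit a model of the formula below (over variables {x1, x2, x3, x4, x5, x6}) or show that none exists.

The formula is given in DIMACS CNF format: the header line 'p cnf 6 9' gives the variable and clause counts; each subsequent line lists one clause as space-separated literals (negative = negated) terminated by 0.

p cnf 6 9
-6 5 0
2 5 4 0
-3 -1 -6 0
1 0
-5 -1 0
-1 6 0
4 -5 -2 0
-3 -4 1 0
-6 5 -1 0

UNSATISFIABLE

From the singleton clause (x1), x1 = True.
From the singleton clause (¬x5), x5 = False.
From the singleton clause (¬x6), x6 = False.
That conflicts with the unit clause (x6).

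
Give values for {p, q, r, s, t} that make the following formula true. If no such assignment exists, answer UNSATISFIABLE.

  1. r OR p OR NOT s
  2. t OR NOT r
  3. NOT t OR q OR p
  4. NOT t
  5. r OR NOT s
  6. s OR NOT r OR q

From the singleton clause (NOT t), t = false.
From the singleton clause (NOT r), r = false.
From the singleton clause (NOT s), s = false.
No clause remains; p, q are free.

p: true,  q: true,  r: false,  s: false,  t: false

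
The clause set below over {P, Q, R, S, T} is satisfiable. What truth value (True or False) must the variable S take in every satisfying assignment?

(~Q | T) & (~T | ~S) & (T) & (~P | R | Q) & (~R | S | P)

False

Suppose S = 1.
(~T) alone gives T = 0.
But (T) is also a unit clause — contradiction.
So every satisfying assignment has S = False.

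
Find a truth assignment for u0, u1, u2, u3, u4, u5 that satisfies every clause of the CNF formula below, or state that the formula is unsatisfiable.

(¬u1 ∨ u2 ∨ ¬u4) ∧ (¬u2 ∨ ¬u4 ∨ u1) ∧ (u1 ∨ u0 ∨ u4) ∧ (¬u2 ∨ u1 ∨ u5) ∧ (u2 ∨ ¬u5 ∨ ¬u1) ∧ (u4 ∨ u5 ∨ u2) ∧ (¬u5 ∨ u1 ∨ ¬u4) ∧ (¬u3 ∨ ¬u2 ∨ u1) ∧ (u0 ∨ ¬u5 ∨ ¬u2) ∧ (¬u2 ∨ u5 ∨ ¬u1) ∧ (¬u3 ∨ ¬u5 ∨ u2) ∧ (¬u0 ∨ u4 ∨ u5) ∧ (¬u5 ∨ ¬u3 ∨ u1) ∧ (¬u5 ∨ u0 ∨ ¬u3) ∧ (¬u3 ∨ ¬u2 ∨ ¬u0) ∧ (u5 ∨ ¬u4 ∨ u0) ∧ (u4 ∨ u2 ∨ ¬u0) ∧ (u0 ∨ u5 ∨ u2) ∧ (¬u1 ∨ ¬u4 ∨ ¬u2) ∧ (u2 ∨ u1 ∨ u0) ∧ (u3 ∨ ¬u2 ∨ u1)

u0=True,  u1=False,  u2=False,  u3=True,  u4=True,  u5=False

Suppose u1 = False.
Suppose u2 = False.
The clause (u0) is unit, so u0 = True.
The clause (u4) is unit, so u4 = True.
The clause (¬u5) is unit, so u5 = False.
No clause remains; u3 is free.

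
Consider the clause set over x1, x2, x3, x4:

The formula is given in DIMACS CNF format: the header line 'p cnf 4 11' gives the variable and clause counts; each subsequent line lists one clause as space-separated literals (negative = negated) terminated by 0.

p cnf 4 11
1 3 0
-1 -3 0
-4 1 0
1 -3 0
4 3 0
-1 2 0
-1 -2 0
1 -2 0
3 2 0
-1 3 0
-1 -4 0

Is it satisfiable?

No, unsatisfiable

Try x1 = True.
(¬x3) alone gives x3 = False.
That conflicts with the unit clause (x3).
That branch fails; take x1 = False instead.
(x3) alone gives x3 = True.
That conflicts with the unit clause (¬x3).
Neither x1 = True nor x1 = False works.
No assignment satisfies every clause.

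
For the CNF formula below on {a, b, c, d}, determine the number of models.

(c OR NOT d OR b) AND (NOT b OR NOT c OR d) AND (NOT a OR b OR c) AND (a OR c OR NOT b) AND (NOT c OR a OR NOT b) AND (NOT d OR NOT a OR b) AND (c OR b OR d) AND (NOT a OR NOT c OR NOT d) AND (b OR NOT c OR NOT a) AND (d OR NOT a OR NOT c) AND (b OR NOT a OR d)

There are 2^4 = 16 truth assignments over (a, b, c, d).
Check each against the 11 clauses (columns in the order a, b, c, d):
  F F F F  ✗ fails (c OR b OR d)
  F F F T  ✗ fails (c OR NOT d OR b)
  F F T F  ✓ satisfies all
  F F T T  ✓ satisfies all
  F T F F  ✗ fails (a OR c OR NOT b)
  F T F T  ✗ fails (a OR c OR NOT b)
  F T T F  ✗ fails (NOT b OR NOT c OR d)
  F T T T  ✗ fails (NOT c OR a OR NOT b)
  T F F F  ✗ fails (NOT a OR b OR c)
  T F F T  ✗ fails (c OR NOT d OR b)
  T F T F  ✗ fails (b OR NOT c OR NOT a)
  T F T T  ✗ fails (NOT d OR NOT a OR b)
  T T F F  ✓ satisfies all
  T T F T  ✓ satisfies all
  T T T F  ✗ fails (NOT b OR NOT c OR d)
  T T T T  ✗ fails (NOT a OR NOT c OR NOT d)
4 of the 16 rows are models.

4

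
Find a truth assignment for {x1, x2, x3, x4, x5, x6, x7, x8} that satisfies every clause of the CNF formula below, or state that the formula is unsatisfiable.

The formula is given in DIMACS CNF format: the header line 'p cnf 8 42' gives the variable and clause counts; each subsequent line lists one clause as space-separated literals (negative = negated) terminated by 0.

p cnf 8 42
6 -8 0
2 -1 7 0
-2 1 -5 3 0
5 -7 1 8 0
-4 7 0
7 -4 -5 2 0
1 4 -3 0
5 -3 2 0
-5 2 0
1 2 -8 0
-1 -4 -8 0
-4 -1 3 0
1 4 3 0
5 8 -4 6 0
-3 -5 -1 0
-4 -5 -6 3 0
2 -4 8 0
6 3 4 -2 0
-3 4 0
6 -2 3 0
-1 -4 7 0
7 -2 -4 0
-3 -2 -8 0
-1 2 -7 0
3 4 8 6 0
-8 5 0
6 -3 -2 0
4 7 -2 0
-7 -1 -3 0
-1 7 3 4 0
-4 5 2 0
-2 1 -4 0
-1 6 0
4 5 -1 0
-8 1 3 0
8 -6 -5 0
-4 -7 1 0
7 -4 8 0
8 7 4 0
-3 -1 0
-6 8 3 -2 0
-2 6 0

x1 ↦ True,  x2 ↦ True,  x3 ↦ False,  x4 ↦ False,  x5 ↦ True,  x6 ↦ True,  x7 ↦ True,  x8 ↦ True

Suppose x6 = True.
Suppose x4 = False.
Unit clause (¬x3) forces x3 = False.
Unit clause (x1) forces x1 = True.
Unit clause (x7) forces x7 = True.
Unit clause (x2) forces x2 = True.
Unit clause (x5) forces x5 = True.
Unit clause (x8) forces x8 = True.
Every clause now holds.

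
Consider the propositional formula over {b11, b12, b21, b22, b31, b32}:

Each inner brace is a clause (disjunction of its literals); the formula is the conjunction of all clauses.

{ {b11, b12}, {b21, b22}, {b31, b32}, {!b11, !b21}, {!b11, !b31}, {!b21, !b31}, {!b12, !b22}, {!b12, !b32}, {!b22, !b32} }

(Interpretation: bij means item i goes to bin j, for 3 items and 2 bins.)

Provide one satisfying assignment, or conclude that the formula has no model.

Branch on b11: set b11 = true.
The clause (!b21) is unit, so b21 = false.
The clause (b22) is unit, so b22 = true.
The clause (!b31) is unit, so b31 = false.
The clause (b32) is unit, so b32 = true.
But (!b32) is also a unit clause — contradiction.
Backtrack on b11: now try b11 = false.
The clause (b12) is unit, so b12 = true.
The clause (!b22) is unit, so b22 = false.
The clause (b21) is unit, so b21 = true.
The clause (!b31) is unit, so b31 = false.
The clause (b32) is unit, so b32 = true.
But (!b32) is also a unit clause — contradiction.
Either choice for b11 ends in contradiction.

UNSATISFIABLE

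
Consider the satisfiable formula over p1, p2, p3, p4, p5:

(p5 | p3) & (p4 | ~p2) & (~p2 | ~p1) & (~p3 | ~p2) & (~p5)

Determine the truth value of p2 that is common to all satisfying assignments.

False

Suppose p2 = 1.
Unit clause (p4) forces p4 = 1.
Unit clause (~p1) forces p1 = 0.
Unit clause (~p3) forces p3 = 0.
Unit clause (p5) forces p5 = 1.
Now (~p5) is unsatisfied and unit — conflict.
So every satisfying assignment has p2 = False.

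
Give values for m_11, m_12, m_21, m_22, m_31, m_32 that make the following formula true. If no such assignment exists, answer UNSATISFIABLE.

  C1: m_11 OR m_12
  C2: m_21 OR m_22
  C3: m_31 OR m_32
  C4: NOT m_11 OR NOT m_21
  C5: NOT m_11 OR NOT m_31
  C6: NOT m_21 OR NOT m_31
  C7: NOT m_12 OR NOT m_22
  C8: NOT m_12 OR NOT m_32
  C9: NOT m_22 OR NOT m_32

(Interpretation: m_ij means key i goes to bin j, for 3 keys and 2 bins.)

UNSATISFIABLE

Case m_11 = true:
The clause (NOT m_21) is unit, so m_21 = false.
The clause (m_22) is unit, so m_22 = true.
The clause (NOT m_31) is unit, so m_31 = false.
The clause (m_32) is unit, so m_32 = true.
Now (NOT m_32) is unsatisfied and unit — conflict.
Backtrack on m_11: now try m_11 = false.
The clause (m_12) is unit, so m_12 = true.
The clause (NOT m_22) is unit, so m_22 = false.
The clause (m_21) is unit, so m_21 = true.
The clause (NOT m_31) is unit, so m_31 = false.
The clause (m_32) is unit, so m_32 = true.
Now (NOT m_32) is unsatisfied and unit — conflict.
Either choice for m_11 ends in contradiction.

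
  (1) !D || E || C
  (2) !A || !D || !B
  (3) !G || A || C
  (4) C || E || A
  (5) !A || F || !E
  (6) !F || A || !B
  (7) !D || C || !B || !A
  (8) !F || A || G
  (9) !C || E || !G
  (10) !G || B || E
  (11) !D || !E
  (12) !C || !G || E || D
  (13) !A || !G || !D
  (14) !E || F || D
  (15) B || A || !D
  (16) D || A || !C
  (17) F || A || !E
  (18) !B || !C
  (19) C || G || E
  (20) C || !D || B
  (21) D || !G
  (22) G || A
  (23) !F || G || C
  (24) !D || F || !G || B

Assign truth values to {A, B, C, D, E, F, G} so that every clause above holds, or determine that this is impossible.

A: true, B: false, C: true, D: false, E: true, F: true, G: false

Try D = false.
(!G) alone gives G = false.
(A) alone gives A = true.
Try F = true.
(C) alone gives C = true.
(!B) alone gives B = false.
All clauses hold; E can take either value.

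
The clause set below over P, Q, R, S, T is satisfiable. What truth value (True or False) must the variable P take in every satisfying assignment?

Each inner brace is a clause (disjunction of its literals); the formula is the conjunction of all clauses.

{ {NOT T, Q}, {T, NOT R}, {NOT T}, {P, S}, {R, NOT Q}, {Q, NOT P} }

Suppose P = true.
(NOT T) alone gives T = false.
(NOT R) alone gives R = false.
(NOT Q) alone gives Q = false.
But (Q) is also a unit clause — contradiction.
So every satisfying assignment has P = False.

False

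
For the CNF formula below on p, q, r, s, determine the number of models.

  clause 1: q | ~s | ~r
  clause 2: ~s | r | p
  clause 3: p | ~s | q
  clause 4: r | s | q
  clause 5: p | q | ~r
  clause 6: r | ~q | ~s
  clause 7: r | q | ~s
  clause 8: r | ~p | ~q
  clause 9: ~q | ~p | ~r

There are 2^4 = 16 truth assignments over (p, q, r, s).
Split on r. With r = 1, the clauses containing r are satisfied and ~r drops from the rest; 3 of the 2^3 = 8 assignments to the other variables satisfy what remains.
With r = 0, by the same count on the reduced clause set, 1 assignment works.
(One model: p=F, q=T, r=F, s=F.)
Total: 3 + 1 = 4.

4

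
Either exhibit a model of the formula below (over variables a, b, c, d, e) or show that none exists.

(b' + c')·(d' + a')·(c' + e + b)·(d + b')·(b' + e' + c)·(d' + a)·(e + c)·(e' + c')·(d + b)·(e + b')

Suppose b = 0.
The clause (d) is unit, so d = 1.
The clause (a') is unit, so a = 0.
That conflicts with the unit clause (a).
That branch fails; take b = 1 instead.
The clause (c') is unit, so c = 0.
The clause (d) is unit, so d = 1.
The clause (a') is unit, so a = 0.
That conflicts with the unit clause (a).
Either choice for b ends in contradiction.

UNSATISFIABLE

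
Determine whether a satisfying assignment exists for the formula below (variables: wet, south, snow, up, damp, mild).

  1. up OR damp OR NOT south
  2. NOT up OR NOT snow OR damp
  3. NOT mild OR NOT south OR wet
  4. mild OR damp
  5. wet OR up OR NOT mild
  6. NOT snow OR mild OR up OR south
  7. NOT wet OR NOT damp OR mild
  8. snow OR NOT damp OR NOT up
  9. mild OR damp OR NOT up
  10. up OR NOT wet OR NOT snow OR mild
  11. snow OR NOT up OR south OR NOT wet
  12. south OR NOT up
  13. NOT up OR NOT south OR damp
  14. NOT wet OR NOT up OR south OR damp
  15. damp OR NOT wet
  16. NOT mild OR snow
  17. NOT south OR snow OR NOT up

Satisfiable

Suppose mild = false.
Unit clause (damp) forces damp = true.
Unit clause (NOT wet) forces wet = false.
Suppose snow = false.
Unit clause (NOT up) forces up = false.
Every clause is now satisfied; south is unconstrained.
A satisfying assignment: wet=false,  south=true,  snow=false,  up=false,  damp=true,  mild=false.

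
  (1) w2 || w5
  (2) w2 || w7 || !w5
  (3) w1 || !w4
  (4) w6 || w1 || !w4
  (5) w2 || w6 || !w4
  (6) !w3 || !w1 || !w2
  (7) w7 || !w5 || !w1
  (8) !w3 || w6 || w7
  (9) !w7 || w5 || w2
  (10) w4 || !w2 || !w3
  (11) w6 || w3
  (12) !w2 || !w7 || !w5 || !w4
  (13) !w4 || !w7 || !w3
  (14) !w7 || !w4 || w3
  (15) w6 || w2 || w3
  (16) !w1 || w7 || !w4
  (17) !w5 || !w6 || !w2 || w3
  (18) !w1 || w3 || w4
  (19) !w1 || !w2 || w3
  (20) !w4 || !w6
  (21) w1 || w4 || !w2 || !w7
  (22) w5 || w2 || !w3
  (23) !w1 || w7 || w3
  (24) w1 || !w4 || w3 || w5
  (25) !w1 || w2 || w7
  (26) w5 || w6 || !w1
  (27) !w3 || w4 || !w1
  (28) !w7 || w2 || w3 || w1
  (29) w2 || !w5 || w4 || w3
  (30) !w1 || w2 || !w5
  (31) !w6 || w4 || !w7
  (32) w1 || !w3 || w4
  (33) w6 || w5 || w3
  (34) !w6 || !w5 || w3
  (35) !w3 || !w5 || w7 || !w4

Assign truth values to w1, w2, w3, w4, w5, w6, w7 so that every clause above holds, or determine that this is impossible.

Case w2 = true:
Case w1 = false:
Unit clause (!w4) forces w4 = false.
Unit clause (!w3) forces w3 = false.
Unit clause (w6) forces w6 = true.
Unit clause (!w5) forces w5 = false.
Unit clause (!w7) forces w7 = false.
All clauses are satisfied.

w1 ↦ false; w2 ↦ true; w3 ↦ false; w4 ↦ false; w5 ↦ false; w6 ↦ true; w7 ↦ false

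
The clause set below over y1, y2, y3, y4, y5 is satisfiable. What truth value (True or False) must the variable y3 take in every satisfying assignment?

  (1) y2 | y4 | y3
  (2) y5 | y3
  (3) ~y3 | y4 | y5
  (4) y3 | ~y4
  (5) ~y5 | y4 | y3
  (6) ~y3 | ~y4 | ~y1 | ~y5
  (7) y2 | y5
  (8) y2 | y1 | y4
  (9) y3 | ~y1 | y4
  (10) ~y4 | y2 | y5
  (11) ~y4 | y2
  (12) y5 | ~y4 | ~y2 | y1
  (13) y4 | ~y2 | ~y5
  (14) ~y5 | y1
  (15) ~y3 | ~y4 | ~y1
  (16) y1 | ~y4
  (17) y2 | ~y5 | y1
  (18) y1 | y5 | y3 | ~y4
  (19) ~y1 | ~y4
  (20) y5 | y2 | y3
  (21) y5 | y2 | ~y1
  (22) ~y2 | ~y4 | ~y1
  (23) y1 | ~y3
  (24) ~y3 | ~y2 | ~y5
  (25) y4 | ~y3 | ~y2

True

Suppose y3 = 0.
The clause (y5) is unit, so y5 = 1.
The clause (~y4) is unit, so y4 = 0.
That conflicts with the unit clause (y4).
So every satisfying assignment has y3 = True.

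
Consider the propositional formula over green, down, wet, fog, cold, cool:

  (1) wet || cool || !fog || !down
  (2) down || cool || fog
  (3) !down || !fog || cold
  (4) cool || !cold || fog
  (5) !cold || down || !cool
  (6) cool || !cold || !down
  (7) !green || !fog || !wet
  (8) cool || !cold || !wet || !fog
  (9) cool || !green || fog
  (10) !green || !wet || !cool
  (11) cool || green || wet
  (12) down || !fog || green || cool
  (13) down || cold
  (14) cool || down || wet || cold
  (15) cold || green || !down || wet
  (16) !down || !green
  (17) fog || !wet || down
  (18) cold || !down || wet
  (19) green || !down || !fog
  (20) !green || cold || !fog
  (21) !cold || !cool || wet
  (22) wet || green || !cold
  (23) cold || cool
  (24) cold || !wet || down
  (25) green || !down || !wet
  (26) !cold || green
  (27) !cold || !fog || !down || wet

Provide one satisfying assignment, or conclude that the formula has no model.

green=true, down=false, wet=false, fog=true, cold=true, cool=false

Case down = false:
(cold) alone gives cold = true.
(!cool) alone gives cool = false.
(fog) alone gives fog = true.
(!wet) alone gives wet = false.
(green) alone gives green = true.
All clauses are satisfied.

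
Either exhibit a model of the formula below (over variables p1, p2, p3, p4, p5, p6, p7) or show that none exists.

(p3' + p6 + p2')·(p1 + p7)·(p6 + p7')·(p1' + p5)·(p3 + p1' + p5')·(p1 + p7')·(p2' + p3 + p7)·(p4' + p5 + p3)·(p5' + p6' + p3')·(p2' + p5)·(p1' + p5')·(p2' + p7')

Suppose p1 = 1.
The clause (p5) is unit, so p5 = 1.
But (p5') is also a unit clause — contradiction.
Backtrack on p1: now try p1 = 0.
The clause (p7) is unit, so p7 = 1.
But (p7') is also a unit clause — contradiction.
Both values of p1 lead to a conflict.

UNSATISFIABLE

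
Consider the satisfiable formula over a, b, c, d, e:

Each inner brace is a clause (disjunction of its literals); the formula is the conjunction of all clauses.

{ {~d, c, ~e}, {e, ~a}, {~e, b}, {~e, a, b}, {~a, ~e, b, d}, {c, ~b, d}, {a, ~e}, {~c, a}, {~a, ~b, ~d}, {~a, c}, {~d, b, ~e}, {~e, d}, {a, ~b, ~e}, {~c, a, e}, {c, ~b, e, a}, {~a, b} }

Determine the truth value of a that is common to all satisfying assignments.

Suppose a = 1.
From the singleton clause (e), e = 1.
From the singleton clause (b), b = 1.
From the singleton clause (~d), d = 0.
But (d) is also a unit clause — contradiction.
So every satisfying assignment has a = False.

False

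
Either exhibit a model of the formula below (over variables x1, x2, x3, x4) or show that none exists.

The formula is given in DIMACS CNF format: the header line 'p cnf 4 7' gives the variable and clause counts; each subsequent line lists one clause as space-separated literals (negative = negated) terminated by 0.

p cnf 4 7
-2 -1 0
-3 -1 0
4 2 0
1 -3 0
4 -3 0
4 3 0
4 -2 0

x1 ↦ False; x2 ↦ False; x3 ↦ False; x4 ↦ True

Try x2 = False.
Unit clause (x4) forces x4 = True.
Try x3 = False.
All clauses hold; x1 can take either value.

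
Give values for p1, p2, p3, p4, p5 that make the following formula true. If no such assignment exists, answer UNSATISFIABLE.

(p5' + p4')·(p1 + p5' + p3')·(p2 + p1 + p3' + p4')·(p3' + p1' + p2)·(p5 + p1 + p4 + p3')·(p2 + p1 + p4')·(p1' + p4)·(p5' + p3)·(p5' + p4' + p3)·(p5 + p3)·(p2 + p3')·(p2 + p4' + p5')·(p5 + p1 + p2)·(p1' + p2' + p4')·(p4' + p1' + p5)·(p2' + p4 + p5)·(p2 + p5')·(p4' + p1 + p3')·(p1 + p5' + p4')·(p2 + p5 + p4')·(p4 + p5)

Suppose p5 = 0.
(p3) alone gives p3 = 1.
(p2) alone gives p2 = 1.
(p4) alone gives p4 = 1.
(p1') alone gives p1 = 0.
That conflicts with the unit clause (p1).
So p5 must be the other value — set p5 = 1.
(p4') alone gives p4 = 0.
(p1') alone gives p1 = 0.
(p3') alone gives p3 = 0.
That conflicts with the unit clause (p3).
Neither p5 = 1 nor p5 = 0 works.

UNSATISFIABLE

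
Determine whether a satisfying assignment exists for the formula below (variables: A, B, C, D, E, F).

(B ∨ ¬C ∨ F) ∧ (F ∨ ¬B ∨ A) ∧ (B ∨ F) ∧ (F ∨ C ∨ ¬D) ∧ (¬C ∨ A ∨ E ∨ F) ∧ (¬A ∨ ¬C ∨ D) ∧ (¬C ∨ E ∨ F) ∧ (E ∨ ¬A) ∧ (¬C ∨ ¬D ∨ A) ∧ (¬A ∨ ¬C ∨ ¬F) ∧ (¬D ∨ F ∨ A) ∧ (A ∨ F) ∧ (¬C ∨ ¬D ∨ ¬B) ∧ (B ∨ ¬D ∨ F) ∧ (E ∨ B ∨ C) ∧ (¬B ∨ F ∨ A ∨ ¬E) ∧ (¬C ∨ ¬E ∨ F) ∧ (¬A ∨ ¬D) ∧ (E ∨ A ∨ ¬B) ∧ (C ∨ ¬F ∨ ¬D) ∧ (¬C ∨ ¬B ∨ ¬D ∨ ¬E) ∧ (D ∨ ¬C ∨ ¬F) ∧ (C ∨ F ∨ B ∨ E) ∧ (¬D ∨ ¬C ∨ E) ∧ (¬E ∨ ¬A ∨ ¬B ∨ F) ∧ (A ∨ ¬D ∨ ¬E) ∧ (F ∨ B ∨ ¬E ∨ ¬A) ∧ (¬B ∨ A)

Satisfiable

Branch on B: set B = True.
The clause (A) is unit, so A = True.
The clause (E) is unit, so E = True.
The clause (¬D) is unit, so D = False.
The clause (¬C) is unit, so C = False.
The clause (F) is unit, so F = True.
Every clause now holds.
A satisfying assignment: A ↦ True,  B ↦ True,  C ↦ False,  D ↦ False,  E ↦ True,  F ↦ True.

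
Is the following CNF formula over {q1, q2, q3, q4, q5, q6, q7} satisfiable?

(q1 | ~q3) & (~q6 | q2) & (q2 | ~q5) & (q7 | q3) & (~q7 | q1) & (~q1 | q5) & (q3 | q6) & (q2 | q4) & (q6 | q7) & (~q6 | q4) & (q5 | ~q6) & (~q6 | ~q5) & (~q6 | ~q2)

Satisfiable

Suppose q1 = 1.
From the singleton clause (q5), q5 = 1.
From the singleton clause (q2), q2 = 1.
From the singleton clause (~q6), q6 = 0.
From the singleton clause (q3), q3 = 1.
From the singleton clause (q7), q7 = 1.
No clause remains; q4 is free.
A satisfying assignment: q1=1; q2=1; q3=1; q4=0; q5=1; q6=0; q7=1.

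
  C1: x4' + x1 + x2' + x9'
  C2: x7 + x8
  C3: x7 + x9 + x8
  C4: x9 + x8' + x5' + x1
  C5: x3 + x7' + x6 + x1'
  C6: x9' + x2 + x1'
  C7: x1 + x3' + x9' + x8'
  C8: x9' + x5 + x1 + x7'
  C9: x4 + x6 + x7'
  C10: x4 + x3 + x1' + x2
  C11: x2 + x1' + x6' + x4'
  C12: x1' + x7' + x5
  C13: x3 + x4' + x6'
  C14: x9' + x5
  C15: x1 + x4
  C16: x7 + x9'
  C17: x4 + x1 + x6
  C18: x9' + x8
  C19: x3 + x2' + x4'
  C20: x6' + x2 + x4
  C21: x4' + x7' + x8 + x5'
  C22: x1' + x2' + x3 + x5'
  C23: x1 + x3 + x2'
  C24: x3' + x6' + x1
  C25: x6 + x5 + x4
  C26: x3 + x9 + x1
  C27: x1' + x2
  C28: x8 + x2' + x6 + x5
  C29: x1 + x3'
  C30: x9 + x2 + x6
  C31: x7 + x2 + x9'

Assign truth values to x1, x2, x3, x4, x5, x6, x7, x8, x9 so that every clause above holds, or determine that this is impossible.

x1 ↦ 1,  x2 ↦ 1,  x3 ↦ 1,  x4 ↦ 0,  x5 ↦ 0,  x6 ↦ 1,  x7 ↦ 0,  x8 ↦ 1,  x9 ↦ 0

Try x7 = 0.
The clause (x8) is unit, so x8 = 1.
The clause (x9') is unit, so x9 = 0.
Try x5 = 0.
Try x1 = 1.
The clause (x2) is unit, so x2 = 1.
Try x3 = 1.
Try x6 = 1.
Every clause is now satisfied; x4 is unconstrained.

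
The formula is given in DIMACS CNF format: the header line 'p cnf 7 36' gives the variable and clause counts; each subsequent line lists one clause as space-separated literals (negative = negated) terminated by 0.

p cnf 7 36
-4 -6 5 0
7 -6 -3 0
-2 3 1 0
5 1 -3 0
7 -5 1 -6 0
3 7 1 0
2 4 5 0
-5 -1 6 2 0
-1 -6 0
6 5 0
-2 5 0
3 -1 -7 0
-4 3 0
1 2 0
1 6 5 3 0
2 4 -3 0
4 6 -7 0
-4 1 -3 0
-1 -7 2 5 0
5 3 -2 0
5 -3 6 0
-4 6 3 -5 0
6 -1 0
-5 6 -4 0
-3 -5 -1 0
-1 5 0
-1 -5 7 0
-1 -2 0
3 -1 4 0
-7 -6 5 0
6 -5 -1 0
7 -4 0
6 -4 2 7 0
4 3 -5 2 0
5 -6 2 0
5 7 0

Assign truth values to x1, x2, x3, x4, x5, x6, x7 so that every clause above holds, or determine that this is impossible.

x1: False, x2: True, x3: True, x4: False, x5: True, x6: False, x7: False

Branch on x1: set x1 = False.
From the singleton clause (x2), x2 = True.
From the singleton clause (x3), x3 = True.
From the singleton clause (x5), x5 = True.
From the singleton clause (¬x4), x4 = False.
Branch on x7: set x7 = False.
From the singleton clause (¬x6), x6 = False.
Every clause now holds.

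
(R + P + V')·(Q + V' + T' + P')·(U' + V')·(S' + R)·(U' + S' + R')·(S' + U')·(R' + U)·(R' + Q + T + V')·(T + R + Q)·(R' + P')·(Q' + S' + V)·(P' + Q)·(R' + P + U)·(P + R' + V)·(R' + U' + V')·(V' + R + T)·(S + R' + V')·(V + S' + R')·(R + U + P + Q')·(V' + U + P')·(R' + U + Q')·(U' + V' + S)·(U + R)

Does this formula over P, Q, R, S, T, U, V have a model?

Try U = 1.
(V') alone gives V = 0.
(S') alone gives S = 0.
Try R = 0.
Try T = 1.
Try P = 0.
All clauses hold; Q can take either value.
A satisfying assignment: P=0; Q=1; R=0; S=0; T=1; U=1; V=0.

Satisfiable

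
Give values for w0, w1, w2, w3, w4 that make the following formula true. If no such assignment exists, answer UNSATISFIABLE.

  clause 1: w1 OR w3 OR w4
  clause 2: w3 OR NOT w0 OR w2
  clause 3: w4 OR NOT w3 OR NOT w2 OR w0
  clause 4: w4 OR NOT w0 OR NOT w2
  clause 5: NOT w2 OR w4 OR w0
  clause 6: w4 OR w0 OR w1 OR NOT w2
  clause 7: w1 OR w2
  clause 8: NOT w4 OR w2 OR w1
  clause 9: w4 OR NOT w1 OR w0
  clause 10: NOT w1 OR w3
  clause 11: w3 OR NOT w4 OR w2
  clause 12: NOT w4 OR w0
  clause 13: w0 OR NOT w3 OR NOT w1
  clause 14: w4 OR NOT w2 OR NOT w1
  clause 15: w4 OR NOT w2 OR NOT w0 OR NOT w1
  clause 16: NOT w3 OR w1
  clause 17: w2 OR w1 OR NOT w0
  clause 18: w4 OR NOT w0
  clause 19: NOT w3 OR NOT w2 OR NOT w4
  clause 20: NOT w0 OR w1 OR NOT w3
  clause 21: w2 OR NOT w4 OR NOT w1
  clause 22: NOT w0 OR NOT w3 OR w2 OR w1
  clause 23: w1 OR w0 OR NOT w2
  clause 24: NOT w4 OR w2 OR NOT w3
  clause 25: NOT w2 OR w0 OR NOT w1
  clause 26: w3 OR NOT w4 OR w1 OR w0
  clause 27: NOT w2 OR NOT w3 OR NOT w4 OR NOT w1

w0: true; w1: false; w2: true; w3: false; w4: true

Case w1 = false:
Unit clause (w2) forces w2 = true.
Unit clause (NOT w3) forces w3 = false.
Unit clause (w4) forces w4 = true.
Unit clause (w0) forces w0 = true.
This assignment satisfies each clause.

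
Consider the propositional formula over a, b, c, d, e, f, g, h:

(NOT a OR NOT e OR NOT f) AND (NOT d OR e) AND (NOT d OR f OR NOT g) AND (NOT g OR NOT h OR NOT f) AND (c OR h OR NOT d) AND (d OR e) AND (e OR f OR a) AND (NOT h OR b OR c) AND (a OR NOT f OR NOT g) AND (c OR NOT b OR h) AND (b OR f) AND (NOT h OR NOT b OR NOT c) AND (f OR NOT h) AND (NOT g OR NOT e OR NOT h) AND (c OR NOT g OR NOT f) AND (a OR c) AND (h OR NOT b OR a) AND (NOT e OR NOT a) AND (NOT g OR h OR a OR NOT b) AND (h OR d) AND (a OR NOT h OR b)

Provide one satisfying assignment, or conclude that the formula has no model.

Branch on d: set d = true.
The clause (e) is unit, so e = true.
The clause (NOT a) is unit, so a = false.
The clause (c) is unit, so c = true.
Branch on f: set f = true.
The clause (NOT g) is unit, so g = false.
Branch on h: set h = false.
The clause (NOT b) is unit, so b = false.
This assignment satisfies each clause.

a=false; b=false; c=true; d=true; e=true; f=true; g=false; h=false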